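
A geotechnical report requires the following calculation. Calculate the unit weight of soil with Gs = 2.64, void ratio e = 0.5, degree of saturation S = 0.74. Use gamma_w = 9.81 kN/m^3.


Using gamma = gamma_w * (Gs + S*e) / (1 + e)
Numerator: Gs + S*e = 2.64 + 0.74*0.5 = 3.01
Denominator: 1 + e = 1 + 0.5 = 1.5
gamma = 9.81 * 3.01 / 1.5
gamma = 19.685 kN/m^3


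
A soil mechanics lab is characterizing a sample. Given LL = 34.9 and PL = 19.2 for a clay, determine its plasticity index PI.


Result: 15.7

Derivation:
Using PI = LL - PL
PI = 34.9 - 19.2
PI = 15.7


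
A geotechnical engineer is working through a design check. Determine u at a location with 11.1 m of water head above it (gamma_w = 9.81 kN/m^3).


Result: 108.89 kPa

Derivation:
Using u = gamma_w * h_w
u = 9.81 * 11.1
u = 108.89 kPa


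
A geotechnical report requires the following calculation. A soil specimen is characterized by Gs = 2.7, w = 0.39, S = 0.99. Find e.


Using the relation e = Gs * w / S
e = 2.7 * 0.39 / 0.99
e = 1.0636


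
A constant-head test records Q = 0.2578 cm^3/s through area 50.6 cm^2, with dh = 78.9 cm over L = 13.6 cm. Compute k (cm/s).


Result: 0.000878 cm/s

Derivation:
Compute hydraulic gradient:
i = dh / L = 78.9 / 13.6 = 5.80147
Then apply Darcy's law:
k = Q / (A * i)
k = 0.2578 / (50.6 * 5.80147)
k = 0.2578 / 293.554
k = 0.000878 cm/s


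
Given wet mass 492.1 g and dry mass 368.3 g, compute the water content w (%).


Using w = (m_wet - m_dry) / m_dry * 100
m_wet - m_dry = 492.1 - 368.3 = 123.8 g
w = 123.8 / 368.3 * 100
w = 33.61 %


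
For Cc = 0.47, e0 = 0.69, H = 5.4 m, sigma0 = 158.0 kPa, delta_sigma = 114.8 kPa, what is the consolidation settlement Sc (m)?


Result: 0.3562 m

Derivation:
Using Sc = Cc * H / (1 + e0) * log10((sigma0 + delta_sigma) / sigma0)
Stress ratio = (158.0 + 114.8) / 158.0 = 1.72658
log10(1.72658) = 0.237187
Cc * H / (1 + e0) = 0.47 * 5.4 / (1 + 0.69) = 1.50178
Sc = 1.50178 * 0.237187
Sc = 0.3562 m


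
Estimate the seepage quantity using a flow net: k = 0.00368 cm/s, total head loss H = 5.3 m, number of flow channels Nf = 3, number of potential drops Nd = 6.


Result: 9.752e-05 m^3/s per m

Derivation:
Convert k to m/s for unit consistency with H:
k = 0.00368 cm/s = 0.00368 / 100 m/s = 3.68e-05 m/s
Using q = k * H * Nf / Nd
Nf / Nd = 3 / 6 = 0.5
q = 3.68e-05 * 5.3 * 0.5
q = 9.752e-05 m^3/s per m


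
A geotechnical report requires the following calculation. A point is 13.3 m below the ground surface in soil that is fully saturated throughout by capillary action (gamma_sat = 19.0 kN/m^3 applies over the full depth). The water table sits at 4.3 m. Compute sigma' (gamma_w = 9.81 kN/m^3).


Result: 164.41 kPa

Derivation:
Total stress = gamma_sat * depth
sigma = 19.0 * 13.3 = 252.7 kPa
Pore water pressure u = gamma_w * (depth - d_wt)
u = 9.81 * (13.3 - 4.3) = 88.29 kPa
Effective stress = sigma - u
sigma' = 252.7 - 88.29 = 164.41 kPa


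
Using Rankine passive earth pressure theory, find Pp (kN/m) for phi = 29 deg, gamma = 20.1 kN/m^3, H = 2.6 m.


Compute passive earth pressure coefficient:
Kp = tan^2(45 + phi/2) = tan^2(59.5) = 2.88206
Compute passive force:
Pp = 0.5 * Kp * gamma * H^2
Pp = 0.5 * 2.88206 * 20.1 * 2.6^2
Pp = 195.8 kN/m


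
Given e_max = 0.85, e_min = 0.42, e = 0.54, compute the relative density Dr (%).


Using Dr = (e_max - e) / (e_max - e_min) * 100
e_max - e = 0.85 - 0.54 = 0.31
e_max - e_min = 0.85 - 0.42 = 0.43
Dr = 0.31 / 0.43 * 100
Dr = 72.09 %


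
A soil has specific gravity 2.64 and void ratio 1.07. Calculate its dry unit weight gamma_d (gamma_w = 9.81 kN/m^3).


Using gamma_d = Gs * gamma_w / (1 + e)
gamma_d = 2.64 * 9.81 / (1 + 1.07)
gamma_d = 2.64 * 9.81 / 2.07
gamma_d = 12.511 kN/m^3


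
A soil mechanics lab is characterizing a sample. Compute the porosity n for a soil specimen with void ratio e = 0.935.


Result: 0.4832

Derivation:
Using the relation n = e / (1 + e)
n = 0.935 / (1 + 0.935)
n = 0.935 / 1.935
n = 0.4832


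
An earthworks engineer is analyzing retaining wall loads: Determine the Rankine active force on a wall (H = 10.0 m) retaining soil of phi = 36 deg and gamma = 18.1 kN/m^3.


Result: 234.95 kN/m

Derivation:
Compute active earth pressure coefficient:
Ka = tan^2(45 - phi/2) = tan^2(27.0) = 0.259616
Compute active force:
Pa = 0.5 * Ka * gamma * H^2
Pa = 0.5 * 0.259616 * 18.1 * 10.0^2
Pa = 234.95 kN/m


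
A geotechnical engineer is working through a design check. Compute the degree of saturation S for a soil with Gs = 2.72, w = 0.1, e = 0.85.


Result: 0.32

Derivation:
Using S = Gs * w / e
S = 2.72 * 0.1 / 0.85
S = 0.32


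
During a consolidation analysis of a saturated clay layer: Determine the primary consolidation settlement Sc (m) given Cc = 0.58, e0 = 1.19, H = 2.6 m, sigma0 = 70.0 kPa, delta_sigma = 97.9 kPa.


Result: 0.2616 m

Derivation:
Using Sc = Cc * H / (1 + e0) * log10((sigma0 + delta_sigma) / sigma0)
Stress ratio = (70.0 + 97.9) / 70.0 = 2.39857
log10(2.39857) = 0.379953
Cc * H / (1 + e0) = 0.58 * 2.6 / (1 + 1.19) = 0.688584
Sc = 0.688584 * 0.379953
Sc = 0.2616 m


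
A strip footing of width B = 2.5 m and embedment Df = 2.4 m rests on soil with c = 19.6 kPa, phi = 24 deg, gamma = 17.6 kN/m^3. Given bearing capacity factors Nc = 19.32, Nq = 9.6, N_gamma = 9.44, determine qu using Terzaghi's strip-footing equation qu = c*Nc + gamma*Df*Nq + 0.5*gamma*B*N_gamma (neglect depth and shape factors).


Result: 991.86 kPa

Derivation:
Compute qu = c*Nc + gamma*Df*Nq + 0.5*gamma*B*N_gamma
Term 1: 19.6 * 19.32 = 378.672
Term 2: 17.6 * 2.4 * 9.6 = 405.504
Term 3: 0.5 * 17.6 * 2.5 * 9.44 = 207.68
qu = 378.672 + 405.504 + 207.68
qu = 991.86 kPa


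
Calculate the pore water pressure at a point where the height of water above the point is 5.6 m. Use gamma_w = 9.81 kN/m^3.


Result: 54.94 kPa

Derivation:
Using u = gamma_w * h_w
u = 9.81 * 5.6
u = 54.94 kPa


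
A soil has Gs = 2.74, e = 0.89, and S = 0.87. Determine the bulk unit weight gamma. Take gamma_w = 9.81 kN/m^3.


Using gamma = gamma_w * (Gs + S*e) / (1 + e)
Numerator: Gs + S*e = 2.74 + 0.87*0.89 = 3.5143
Denominator: 1 + e = 1 + 0.89 = 1.89
gamma = 9.81 * 3.5143 / 1.89
gamma = 18.241 kN/m^3


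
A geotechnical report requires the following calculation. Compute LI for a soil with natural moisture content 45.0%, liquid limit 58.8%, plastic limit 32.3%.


First compute the plasticity index:
PI = LL - PL = 58.8 - 32.3 = 26.5
Then compute the liquidity index:
LI = (w - PL) / PI
LI = (45.0 - 32.3) / 26.5
LI = 0.479


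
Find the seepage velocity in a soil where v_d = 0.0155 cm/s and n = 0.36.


Using v_s = v_d / n
v_s = 0.0155 / 0.36
v_s = 0.04306 cm/s


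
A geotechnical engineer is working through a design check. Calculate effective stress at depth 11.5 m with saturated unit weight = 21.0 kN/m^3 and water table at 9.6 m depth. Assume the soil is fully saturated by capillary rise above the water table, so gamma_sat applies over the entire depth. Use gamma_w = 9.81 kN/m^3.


Total stress = gamma_sat * depth
sigma = 21.0 * 11.5 = 241.5 kPa
Pore water pressure u = gamma_w * (depth - d_wt)
u = 9.81 * (11.5 - 9.6) = 18.639 kPa
Effective stress = sigma - u
sigma' = 241.5 - 18.639 = 222.86 kPa


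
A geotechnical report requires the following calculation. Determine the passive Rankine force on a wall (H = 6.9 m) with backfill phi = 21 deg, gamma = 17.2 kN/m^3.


Compute passive earth pressure coefficient:
Kp = tan^2(45 + phi/2) = tan^2(55.5) = 2.117051
Compute passive force:
Pp = 0.5 * Kp * gamma * H^2
Pp = 0.5 * 2.117051 * 17.2 * 6.9^2
Pp = 866.82 kN/m


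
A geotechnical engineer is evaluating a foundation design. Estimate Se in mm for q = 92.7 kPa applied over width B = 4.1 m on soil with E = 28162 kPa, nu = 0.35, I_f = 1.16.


Result: 13.737 mm

Derivation:
Using Se = q * B * (1 - nu^2) * I_f / E
1 - nu^2 = 1 - 0.35^2 = 0.8775
Se = 92.7 * 4.1 * 0.8775 * 1.16 / 28162
Se = 0.013737 m
Convert to mm: Se = 0.013737 * 1000 = 13.737 mm


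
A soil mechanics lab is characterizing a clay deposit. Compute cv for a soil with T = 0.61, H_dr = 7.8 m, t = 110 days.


Using cv = T * H_dr^2 / t
H_dr^2 = 7.8^2 = 60.84
cv = 0.61 * 60.84 / 110
cv = 0.33739 m^2/day


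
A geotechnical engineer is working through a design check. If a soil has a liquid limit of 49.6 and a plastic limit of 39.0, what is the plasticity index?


Using PI = LL - PL
PI = 49.6 - 39.0
PI = 10.6


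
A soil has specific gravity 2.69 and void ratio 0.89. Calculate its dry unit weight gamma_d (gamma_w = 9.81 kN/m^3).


Using gamma_d = Gs * gamma_w / (1 + e)
gamma_d = 2.69 * 9.81 / (1 + 0.89)
gamma_d = 2.69 * 9.81 / 1.89
gamma_d = 13.962 kN/m^3


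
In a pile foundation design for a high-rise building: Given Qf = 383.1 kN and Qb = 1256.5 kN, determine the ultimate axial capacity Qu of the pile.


Result: 1639.6 kN

Derivation:
Using Qu = Qf + Qb
Qu = 383.1 + 1256.5
Qu = 1639.6 kN


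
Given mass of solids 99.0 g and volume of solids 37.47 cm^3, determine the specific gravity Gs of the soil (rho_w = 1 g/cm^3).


Using Gs = m_s / (V_s * rho_w)
Since rho_w = 1 g/cm^3:
Gs = 99.0 / 37.47
Gs = 2.642


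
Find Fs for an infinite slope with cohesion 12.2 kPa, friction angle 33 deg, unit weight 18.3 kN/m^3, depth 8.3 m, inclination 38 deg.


Result: 0.997

Derivation:
Using Fs = c / (gamma*H*sin(beta)*cos(beta)) + tan(phi)/tan(beta)
Cohesion contribution = 12.2 / (18.3*8.3*sin(38)*cos(38))
Cohesion contribution = 0.16556
Friction contribution = tan(33)/tan(38) = 0.831204
Fs = 0.16556 + 0.831204
Fs = 0.997


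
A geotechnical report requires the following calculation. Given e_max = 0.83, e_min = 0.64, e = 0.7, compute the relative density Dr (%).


Using Dr = (e_max - e) / (e_max - e_min) * 100
e_max - e = 0.83 - 0.7 = 0.13
e_max - e_min = 0.83 - 0.64 = 0.19
Dr = 0.13 / 0.19 * 100
Dr = 68.42 %


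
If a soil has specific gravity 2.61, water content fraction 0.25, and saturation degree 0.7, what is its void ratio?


Using the relation e = Gs * w / S
e = 2.61 * 0.25 / 0.7
e = 0.9321


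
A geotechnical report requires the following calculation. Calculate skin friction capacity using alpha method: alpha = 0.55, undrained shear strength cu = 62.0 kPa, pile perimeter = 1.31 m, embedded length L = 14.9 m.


Using Qs = alpha * cu * perimeter * L
Qs = 0.55 * 62.0 * 1.31 * 14.9
Qs = 665.6 kN


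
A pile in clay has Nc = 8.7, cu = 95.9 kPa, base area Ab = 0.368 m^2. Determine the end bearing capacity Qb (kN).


Result: 307.03 kN

Derivation:
Using Qb = Nc * cu * Ab
Qb = 8.7 * 95.9 * 0.368
Qb = 307.03 kN


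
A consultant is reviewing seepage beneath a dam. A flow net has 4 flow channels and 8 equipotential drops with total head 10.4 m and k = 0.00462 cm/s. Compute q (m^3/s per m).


Result: 0.0002402 m^3/s per m

Derivation:
Convert k to m/s for unit consistency with H:
k = 0.00462 cm/s = 0.00462 / 100 m/s = 4.62e-05 m/s
Using q = k * H * Nf / Nd
Nf / Nd = 4 / 8 = 0.5
q = 4.62e-05 * 10.4 * 0.5
q = 0.0002402 m^3/s per m


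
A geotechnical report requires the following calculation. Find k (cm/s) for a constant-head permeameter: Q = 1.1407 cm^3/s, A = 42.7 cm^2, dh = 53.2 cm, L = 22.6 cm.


Result: 0.011349 cm/s

Derivation:
Compute hydraulic gradient:
i = dh / L = 53.2 / 22.6 = 2.35398
Then apply Darcy's law:
k = Q / (A * i)
k = 1.1407 / (42.7 * 2.35398)
k = 1.1407 / 100.515
k = 0.011349 cm/s


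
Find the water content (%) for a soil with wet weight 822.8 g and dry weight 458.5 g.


Using w = (m_wet - m_dry) / m_dry * 100
m_wet - m_dry = 822.8 - 458.5 = 364.3 g
w = 364.3 / 458.5 * 100
w = 79.45 %


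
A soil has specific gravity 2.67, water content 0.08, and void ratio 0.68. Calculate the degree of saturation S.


Result: 0.3141

Derivation:
Using S = Gs * w / e
S = 2.67 * 0.08 / 0.68
S = 0.3141


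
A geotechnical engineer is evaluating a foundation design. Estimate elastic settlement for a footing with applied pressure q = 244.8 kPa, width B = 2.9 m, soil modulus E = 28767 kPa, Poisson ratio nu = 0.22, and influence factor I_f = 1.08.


Result: 25.363 mm

Derivation:
Using Se = q * B * (1 - nu^2) * I_f / E
1 - nu^2 = 1 - 0.22^2 = 0.9516
Se = 244.8 * 2.9 * 0.9516 * 1.08 / 28767
Se = 0.025363 m
Convert to mm: Se = 0.025363 * 1000 = 25.363 mm


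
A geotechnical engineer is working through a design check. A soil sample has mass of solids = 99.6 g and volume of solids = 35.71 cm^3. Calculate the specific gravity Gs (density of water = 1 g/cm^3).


Using Gs = m_s / (V_s * rho_w)
Since rho_w = 1 g/cm^3:
Gs = 99.6 / 35.71
Gs = 2.789


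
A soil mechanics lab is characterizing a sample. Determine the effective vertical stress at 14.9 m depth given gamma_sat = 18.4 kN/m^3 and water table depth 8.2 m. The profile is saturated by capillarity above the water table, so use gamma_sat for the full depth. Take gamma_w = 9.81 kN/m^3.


Total stress = gamma_sat * depth
sigma = 18.4 * 14.9 = 274.16 kPa
Pore water pressure u = gamma_w * (depth - d_wt)
u = 9.81 * (14.9 - 8.2) = 65.727 kPa
Effective stress = sigma - u
sigma' = 274.16 - 65.727 = 208.43 kPa


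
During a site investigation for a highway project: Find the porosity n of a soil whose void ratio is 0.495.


Using the relation n = e / (1 + e)
n = 0.495 / (1 + 0.495)
n = 0.495 / 1.495
n = 0.3311


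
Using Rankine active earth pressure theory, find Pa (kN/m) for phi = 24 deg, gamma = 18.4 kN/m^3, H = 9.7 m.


Result: 365.06 kN/m

Derivation:
Compute active earth pressure coefficient:
Ka = tan^2(45 - phi/2) = tan^2(33.0) = 0.42173
Compute active force:
Pa = 0.5 * Ka * gamma * H^2
Pa = 0.5 * 0.42173 * 18.4 * 9.7^2
Pa = 365.06 kN/m


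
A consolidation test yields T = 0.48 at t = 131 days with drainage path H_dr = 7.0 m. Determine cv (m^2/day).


Result: 0.17954 m^2/day

Derivation:
Using cv = T * H_dr^2 / t
H_dr^2 = 7.0^2 = 49.0
cv = 0.48 * 49.0 / 131
cv = 0.17954 m^2/day


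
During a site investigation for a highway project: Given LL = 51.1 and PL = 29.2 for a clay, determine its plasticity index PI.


Result: 21.9

Derivation:
Using PI = LL - PL
PI = 51.1 - 29.2
PI = 21.9


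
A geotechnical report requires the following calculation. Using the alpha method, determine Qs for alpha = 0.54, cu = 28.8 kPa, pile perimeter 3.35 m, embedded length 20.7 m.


Using Qs = alpha * cu * perimeter * L
Qs = 0.54 * 28.8 * 3.35 * 20.7
Qs = 1078.45 kN


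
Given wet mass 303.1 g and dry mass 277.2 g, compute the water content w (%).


Using w = (m_wet - m_dry) / m_dry * 100
m_wet - m_dry = 303.1 - 277.2 = 25.9 g
w = 25.9 / 277.2 * 100
w = 9.34 %


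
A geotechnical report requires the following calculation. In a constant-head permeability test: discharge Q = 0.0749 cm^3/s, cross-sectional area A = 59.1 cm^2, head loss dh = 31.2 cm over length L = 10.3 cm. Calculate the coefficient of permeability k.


Result: 0.000418 cm/s

Derivation:
Compute hydraulic gradient:
i = dh / L = 31.2 / 10.3 = 3.02913
Then apply Darcy's law:
k = Q / (A * i)
k = 0.0749 / (59.1 * 3.02913)
k = 0.0749 / 179.021
k = 0.000418 cm/s


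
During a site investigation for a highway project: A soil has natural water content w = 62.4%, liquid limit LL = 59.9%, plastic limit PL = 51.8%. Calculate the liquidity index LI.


First compute the plasticity index:
PI = LL - PL = 59.9 - 51.8 = 8.1
Then compute the liquidity index:
LI = (w - PL) / PI
LI = (62.4 - 51.8) / 8.1
LI = 1.309


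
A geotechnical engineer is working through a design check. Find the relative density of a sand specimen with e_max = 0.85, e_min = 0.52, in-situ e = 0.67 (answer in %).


Using Dr = (e_max - e) / (e_max - e_min) * 100
e_max - e = 0.85 - 0.67 = 0.18
e_max - e_min = 0.85 - 0.52 = 0.33
Dr = 0.18 / 0.33 * 100
Dr = 54.55 %


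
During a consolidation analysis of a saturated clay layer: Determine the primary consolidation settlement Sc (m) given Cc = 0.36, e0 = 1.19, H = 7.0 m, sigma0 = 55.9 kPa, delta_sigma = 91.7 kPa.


Using Sc = Cc * H / (1 + e0) * log10((sigma0 + delta_sigma) / sigma0)
Stress ratio = (55.9 + 91.7) / 55.9 = 2.64043
log10(2.64043) = 0.421675
Cc * H / (1 + e0) = 0.36 * 7.0 / (1 + 1.19) = 1.15068
Sc = 1.15068 * 0.421675
Sc = 0.4852 m


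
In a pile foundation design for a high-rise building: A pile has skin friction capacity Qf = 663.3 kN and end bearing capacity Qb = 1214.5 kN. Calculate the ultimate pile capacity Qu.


Using Qu = Qf + Qb
Qu = 663.3 + 1214.5
Qu = 1877.8 kN


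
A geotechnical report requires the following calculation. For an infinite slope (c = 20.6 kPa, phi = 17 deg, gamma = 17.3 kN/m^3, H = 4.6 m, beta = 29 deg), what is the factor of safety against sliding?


Using Fs = c / (gamma*H*sin(beta)*cos(beta)) + tan(phi)/tan(beta)
Cohesion contribution = 20.6 / (17.3*4.6*sin(29)*cos(29))
Cohesion contribution = 0.610482
Friction contribution = tan(17)/tan(29) = 0.551553
Fs = 0.610482 + 0.551553
Fs = 1.162


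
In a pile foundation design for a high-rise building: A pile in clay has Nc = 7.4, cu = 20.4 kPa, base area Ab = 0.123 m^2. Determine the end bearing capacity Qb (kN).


Result: 18.57 kN

Derivation:
Using Qb = Nc * cu * Ab
Qb = 7.4 * 20.4 * 0.123
Qb = 18.57 kN


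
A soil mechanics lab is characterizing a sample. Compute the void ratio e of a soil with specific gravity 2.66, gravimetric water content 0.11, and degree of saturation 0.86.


Using the relation e = Gs * w / S
e = 2.66 * 0.11 / 0.86
e = 0.3402


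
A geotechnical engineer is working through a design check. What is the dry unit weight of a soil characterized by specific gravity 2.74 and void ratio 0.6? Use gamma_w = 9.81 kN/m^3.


Using gamma_d = Gs * gamma_w / (1 + e)
gamma_d = 2.74 * 9.81 / (1 + 0.6)
gamma_d = 2.74 * 9.81 / 1.6
gamma_d = 16.8 kN/m^3


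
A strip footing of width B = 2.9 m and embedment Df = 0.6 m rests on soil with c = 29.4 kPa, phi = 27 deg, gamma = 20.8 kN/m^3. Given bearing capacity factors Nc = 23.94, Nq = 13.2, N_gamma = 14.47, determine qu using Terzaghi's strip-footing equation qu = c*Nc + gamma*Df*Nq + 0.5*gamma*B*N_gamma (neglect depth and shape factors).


Result: 1304.99 kPa

Derivation:
Compute qu = c*Nc + gamma*Df*Nq + 0.5*gamma*B*N_gamma
Term 1: 29.4 * 23.94 = 703.836
Term 2: 20.8 * 0.6 * 13.2 = 164.736
Term 3: 0.5 * 20.8 * 2.9 * 14.47 = 436.4152
qu = 703.836 + 164.736 + 436.4152
qu = 1304.99 kPa


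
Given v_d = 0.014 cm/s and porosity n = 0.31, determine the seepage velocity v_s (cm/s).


Result: 0.04516 cm/s

Derivation:
Using v_s = v_d / n
v_s = 0.014 / 0.31
v_s = 0.04516 cm/s


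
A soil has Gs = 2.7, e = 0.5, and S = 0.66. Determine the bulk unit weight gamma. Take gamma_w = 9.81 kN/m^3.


Result: 19.816 kN/m^3

Derivation:
Using gamma = gamma_w * (Gs + S*e) / (1 + e)
Numerator: Gs + S*e = 2.7 + 0.66*0.5 = 3.03
Denominator: 1 + e = 1 + 0.5 = 1.5
gamma = 9.81 * 3.03 / 1.5
gamma = 19.816 kN/m^3


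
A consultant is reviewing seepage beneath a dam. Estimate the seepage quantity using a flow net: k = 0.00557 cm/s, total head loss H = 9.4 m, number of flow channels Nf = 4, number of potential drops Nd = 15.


Convert k to m/s for unit consistency with H:
k = 0.00557 cm/s = 0.00557 / 100 m/s = 5.57e-05 m/s
Using q = k * H * Nf / Nd
Nf / Nd = 4 / 15 = 0.2667
q = 5.57e-05 * 9.4 * 0.2667
q = 0.0001396 m^3/s per m


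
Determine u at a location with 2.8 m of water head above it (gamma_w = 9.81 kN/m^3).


Using u = gamma_w * h_w
u = 9.81 * 2.8
u = 27.47 kPa


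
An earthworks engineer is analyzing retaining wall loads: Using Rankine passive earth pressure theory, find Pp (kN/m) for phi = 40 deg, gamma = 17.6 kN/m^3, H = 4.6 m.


Result: 856.35 kN/m

Derivation:
Compute passive earth pressure coefficient:
Kp = tan^2(45 + phi/2) = tan^2(65.0) = 4.59891
Compute passive force:
Pp = 0.5 * Kp * gamma * H^2
Pp = 0.5 * 4.59891 * 17.6 * 4.6^2
Pp = 856.35 kN/m


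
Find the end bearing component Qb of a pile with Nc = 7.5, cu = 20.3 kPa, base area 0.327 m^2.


Result: 49.79 kN

Derivation:
Using Qb = Nc * cu * Ab
Qb = 7.5 * 20.3 * 0.327
Qb = 49.79 kN


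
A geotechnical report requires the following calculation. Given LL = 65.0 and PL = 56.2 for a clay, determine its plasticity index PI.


Using PI = LL - PL
PI = 65.0 - 56.2
PI = 8.8


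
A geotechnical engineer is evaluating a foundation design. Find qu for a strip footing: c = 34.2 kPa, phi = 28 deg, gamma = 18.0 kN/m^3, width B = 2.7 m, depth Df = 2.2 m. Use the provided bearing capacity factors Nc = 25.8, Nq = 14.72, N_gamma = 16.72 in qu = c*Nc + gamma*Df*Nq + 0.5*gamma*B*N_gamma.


Compute qu = c*Nc + gamma*Df*Nq + 0.5*gamma*B*N_gamma
Term 1: 34.2 * 25.8 = 882.36
Term 2: 18.0 * 2.2 * 14.72 = 582.912
Term 3: 0.5 * 18.0 * 2.7 * 16.72 = 406.296
qu = 882.36 + 582.912 + 406.296
qu = 1871.57 kPa


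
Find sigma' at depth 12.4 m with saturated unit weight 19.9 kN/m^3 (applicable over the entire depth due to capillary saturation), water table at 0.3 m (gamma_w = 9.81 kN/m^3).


Result: 128.06 kPa

Derivation:
Total stress = gamma_sat * depth
sigma = 19.9 * 12.4 = 246.76 kPa
Pore water pressure u = gamma_w * (depth - d_wt)
u = 9.81 * (12.4 - 0.3) = 118.701 kPa
Effective stress = sigma - u
sigma' = 246.76 - 118.701 = 128.06 kPa


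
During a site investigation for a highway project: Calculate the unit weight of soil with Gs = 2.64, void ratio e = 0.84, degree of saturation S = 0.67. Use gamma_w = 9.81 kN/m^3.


Using gamma = gamma_w * (Gs + S*e) / (1 + e)
Numerator: Gs + S*e = 2.64 + 0.67*0.84 = 3.2028
Denominator: 1 + e = 1 + 0.84 = 1.84
gamma = 9.81 * 3.2028 / 1.84
gamma = 17.076 kN/m^3


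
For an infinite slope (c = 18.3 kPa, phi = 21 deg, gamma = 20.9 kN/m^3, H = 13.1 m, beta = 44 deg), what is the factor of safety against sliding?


Using Fs = c / (gamma*H*sin(beta)*cos(beta)) + tan(phi)/tan(beta)
Cohesion contribution = 18.3 / (20.9*13.1*sin(44)*cos(44))
Cohesion contribution = 0.133761
Friction contribution = tan(21)/tan(44) = 0.397503
Fs = 0.133761 + 0.397503
Fs = 0.531


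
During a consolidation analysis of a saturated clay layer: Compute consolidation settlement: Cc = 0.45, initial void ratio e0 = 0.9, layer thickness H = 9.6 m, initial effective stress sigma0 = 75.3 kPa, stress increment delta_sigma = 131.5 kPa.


Using Sc = Cc * H / (1 + e0) * log10((sigma0 + delta_sigma) / sigma0)
Stress ratio = (75.3 + 131.5) / 75.3 = 2.74635
log10(2.74635) = 0.438756
Cc * H / (1 + e0) = 0.45 * 9.6 / (1 + 0.9) = 2.27368
Sc = 2.27368 * 0.438756
Sc = 0.9976 m


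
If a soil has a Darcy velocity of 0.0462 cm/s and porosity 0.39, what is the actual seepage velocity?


Using v_s = v_d / n
v_s = 0.0462 / 0.39
v_s = 0.11846 cm/s


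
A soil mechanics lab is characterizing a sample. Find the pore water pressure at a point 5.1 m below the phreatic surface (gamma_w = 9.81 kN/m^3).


Result: 50.03 kPa

Derivation:
Using u = gamma_w * h_w
u = 9.81 * 5.1
u = 50.03 kPa


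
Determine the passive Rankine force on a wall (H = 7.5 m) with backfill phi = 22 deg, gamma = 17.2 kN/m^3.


Compute passive earth pressure coefficient:
Kp = tan^2(45 + phi/2) = tan^2(56.0) = 2.197987
Compute passive force:
Pp = 0.5 * Kp * gamma * H^2
Pp = 0.5 * 2.197987 * 17.2 * 7.5^2
Pp = 1063.28 kN/m


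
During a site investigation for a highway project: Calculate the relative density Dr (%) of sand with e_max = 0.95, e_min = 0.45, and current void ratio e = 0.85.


Using Dr = (e_max - e) / (e_max - e_min) * 100
e_max - e = 0.95 - 0.85 = 0.1
e_max - e_min = 0.95 - 0.45 = 0.5
Dr = 0.1 / 0.5 * 100
Dr = 20.0 %


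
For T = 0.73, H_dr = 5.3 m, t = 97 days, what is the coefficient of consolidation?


Using cv = T * H_dr^2 / t
H_dr^2 = 5.3^2 = 28.09
cv = 0.73 * 28.09 / 97
cv = 0.2114 m^2/day


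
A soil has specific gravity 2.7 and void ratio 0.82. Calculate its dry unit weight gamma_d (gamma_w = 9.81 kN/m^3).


Using gamma_d = Gs * gamma_w / (1 + e)
gamma_d = 2.7 * 9.81 / (1 + 0.82)
gamma_d = 2.7 * 9.81 / 1.82
gamma_d = 14.553 kN/m^3


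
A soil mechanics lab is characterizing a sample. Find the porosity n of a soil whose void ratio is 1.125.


Using the relation n = e / (1 + e)
n = 1.125 / (1 + 1.125)
n = 1.125 / 2.125
n = 0.5294


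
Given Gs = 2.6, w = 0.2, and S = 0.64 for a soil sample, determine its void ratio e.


Using the relation e = Gs * w / S
e = 2.6 * 0.2 / 0.64
e = 0.8125


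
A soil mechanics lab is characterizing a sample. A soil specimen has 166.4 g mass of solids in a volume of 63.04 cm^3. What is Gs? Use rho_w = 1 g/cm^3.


Using Gs = m_s / (V_s * rho_w)
Since rho_w = 1 g/cm^3:
Gs = 166.4 / 63.04
Gs = 2.64


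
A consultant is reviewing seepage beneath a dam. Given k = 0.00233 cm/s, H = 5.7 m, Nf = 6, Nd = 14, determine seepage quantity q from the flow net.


Convert k to m/s for unit consistency with H:
k = 0.00233 cm/s = 0.00233 / 100 m/s = 2.33e-05 m/s
Using q = k * H * Nf / Nd
Nf / Nd = 6 / 14 = 0.4286
q = 2.33e-05 * 5.7 * 0.4286
q = 5.692e-05 m^3/s per m


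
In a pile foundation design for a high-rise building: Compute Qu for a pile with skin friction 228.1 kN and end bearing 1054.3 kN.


Using Qu = Qf + Qb
Qu = 228.1 + 1054.3
Qu = 1282.4 kN


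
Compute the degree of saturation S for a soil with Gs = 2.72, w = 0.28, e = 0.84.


Using S = Gs * w / e
S = 2.72 * 0.28 / 0.84
S = 0.9067


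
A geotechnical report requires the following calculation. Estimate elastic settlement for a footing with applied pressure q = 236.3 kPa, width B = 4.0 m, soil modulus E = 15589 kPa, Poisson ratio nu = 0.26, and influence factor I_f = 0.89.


Result: 50.315 mm

Derivation:
Using Se = q * B * (1 - nu^2) * I_f / E
1 - nu^2 = 1 - 0.26^2 = 0.9324
Se = 236.3 * 4.0 * 0.9324 * 0.89 / 15589
Se = 0.050315 m
Convert to mm: Se = 0.050315 * 1000 = 50.315 mm


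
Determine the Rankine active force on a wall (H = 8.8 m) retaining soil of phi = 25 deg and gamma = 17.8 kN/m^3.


Compute active earth pressure coefficient:
Ka = tan^2(45 - phi/2) = tan^2(32.5) = 0.405859
Compute active force:
Pa = 0.5 * Ka * gamma * H^2
Pa = 0.5 * 0.405859 * 17.8 * 8.8^2
Pa = 279.72 kN/m


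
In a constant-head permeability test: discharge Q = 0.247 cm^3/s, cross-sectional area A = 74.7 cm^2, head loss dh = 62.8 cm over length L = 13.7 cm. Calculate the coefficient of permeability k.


Compute hydraulic gradient:
i = dh / L = 62.8 / 13.7 = 4.58394
Then apply Darcy's law:
k = Q / (A * i)
k = 0.247 / (74.7 * 4.58394)
k = 0.247 / 342.42
k = 0.000721 cm/s


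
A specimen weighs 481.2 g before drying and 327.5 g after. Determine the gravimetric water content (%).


Using w = (m_wet - m_dry) / m_dry * 100
m_wet - m_dry = 481.2 - 327.5 = 153.7 g
w = 153.7 / 327.5 * 100
w = 46.93 %


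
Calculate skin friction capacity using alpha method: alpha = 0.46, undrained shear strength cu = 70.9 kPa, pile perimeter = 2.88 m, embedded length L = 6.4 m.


Using Qs = alpha * cu * perimeter * L
Qs = 0.46 * 70.9 * 2.88 * 6.4
Qs = 601.14 kN


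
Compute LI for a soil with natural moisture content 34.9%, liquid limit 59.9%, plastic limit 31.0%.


Result: 0.135

Derivation:
First compute the plasticity index:
PI = LL - PL = 59.9 - 31.0 = 28.9
Then compute the liquidity index:
LI = (w - PL) / PI
LI = (34.9 - 31.0) / 28.9
LI = 0.135


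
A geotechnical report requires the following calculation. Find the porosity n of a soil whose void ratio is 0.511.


Using the relation n = e / (1 + e)
n = 0.511 / (1 + 0.511)
n = 0.511 / 1.511
n = 0.3382


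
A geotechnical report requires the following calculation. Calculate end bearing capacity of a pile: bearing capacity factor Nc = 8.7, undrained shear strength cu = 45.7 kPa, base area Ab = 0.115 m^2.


Using Qb = Nc * cu * Ab
Qb = 8.7 * 45.7 * 0.115
Qb = 45.72 kN


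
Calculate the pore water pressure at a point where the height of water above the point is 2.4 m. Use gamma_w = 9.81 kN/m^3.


Result: 23.54 kPa

Derivation:
Using u = gamma_w * h_w
u = 9.81 * 2.4
u = 23.54 kPa


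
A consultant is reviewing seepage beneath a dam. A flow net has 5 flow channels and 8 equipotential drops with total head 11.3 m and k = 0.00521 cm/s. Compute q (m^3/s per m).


Result: 0.000368 m^3/s per m

Derivation:
Convert k to m/s for unit consistency with H:
k = 0.00521 cm/s = 0.00521 / 100 m/s = 5.21e-05 m/s
Using q = k * H * Nf / Nd
Nf / Nd = 5 / 8 = 0.625
q = 5.21e-05 * 11.3 * 0.625
q = 0.000368 m^3/s per m


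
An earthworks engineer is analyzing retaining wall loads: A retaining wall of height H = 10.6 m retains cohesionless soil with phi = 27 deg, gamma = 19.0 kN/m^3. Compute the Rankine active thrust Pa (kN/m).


Compute active earth pressure coefficient:
Ka = tan^2(45 - phi/2) = tan^2(31.5) = 0.375525
Compute active force:
Pa = 0.5 * Ka * gamma * H^2
Pa = 0.5 * 0.375525 * 19.0 * 10.6^2
Pa = 400.84 kN/m


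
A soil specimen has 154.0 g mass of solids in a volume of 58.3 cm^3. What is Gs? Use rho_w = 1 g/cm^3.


Using Gs = m_s / (V_s * rho_w)
Since rho_w = 1 g/cm^3:
Gs = 154.0 / 58.3
Gs = 2.642


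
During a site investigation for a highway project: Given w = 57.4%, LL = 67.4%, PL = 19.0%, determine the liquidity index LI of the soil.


First compute the plasticity index:
PI = LL - PL = 67.4 - 19.0 = 48.4
Then compute the liquidity index:
LI = (w - PL) / PI
LI = (57.4 - 19.0) / 48.4
LI = 0.793


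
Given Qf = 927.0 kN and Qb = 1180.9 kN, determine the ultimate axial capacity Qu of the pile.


Using Qu = Qf + Qb
Qu = 927.0 + 1180.9
Qu = 2107.9 kN


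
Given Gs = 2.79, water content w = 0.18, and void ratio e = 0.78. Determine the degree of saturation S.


Using S = Gs * w / e
S = 2.79 * 0.18 / 0.78
S = 0.6438


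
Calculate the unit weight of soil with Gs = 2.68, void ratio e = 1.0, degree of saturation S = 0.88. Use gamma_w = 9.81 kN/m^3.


Result: 17.462 kN/m^3

Derivation:
Using gamma = gamma_w * (Gs + S*e) / (1 + e)
Numerator: Gs + S*e = 2.68 + 0.88*1.0 = 3.56
Denominator: 1 + e = 1 + 1.0 = 2.0
gamma = 9.81 * 3.56 / 2.0
gamma = 17.462 kN/m^3


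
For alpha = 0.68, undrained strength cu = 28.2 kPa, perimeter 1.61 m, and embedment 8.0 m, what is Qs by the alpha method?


Using Qs = alpha * cu * perimeter * L
Qs = 0.68 * 28.2 * 1.61 * 8.0
Qs = 246.99 kN


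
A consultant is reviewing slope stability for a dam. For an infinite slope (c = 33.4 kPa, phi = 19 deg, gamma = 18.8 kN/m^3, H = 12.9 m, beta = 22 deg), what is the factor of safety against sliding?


Using Fs = c / (gamma*H*sin(beta)*cos(beta)) + tan(phi)/tan(beta)
Cohesion contribution = 33.4 / (18.8*12.9*sin(22)*cos(22))
Cohesion contribution = 0.396513
Friction contribution = tan(19)/tan(22) = 0.852241
Fs = 0.396513 + 0.852241
Fs = 1.249


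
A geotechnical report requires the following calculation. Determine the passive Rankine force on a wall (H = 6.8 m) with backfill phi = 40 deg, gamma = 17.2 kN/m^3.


Result: 1828.82 kN/m

Derivation:
Compute passive earth pressure coefficient:
Kp = tan^2(45 + phi/2) = tan^2(65.0) = 4.59891
Compute passive force:
Pp = 0.5 * Kp * gamma * H^2
Pp = 0.5 * 4.59891 * 17.2 * 6.8^2
Pp = 1828.82 kN/m


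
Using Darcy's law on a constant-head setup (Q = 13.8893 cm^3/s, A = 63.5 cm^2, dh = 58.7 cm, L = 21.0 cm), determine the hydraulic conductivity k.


Compute hydraulic gradient:
i = dh / L = 58.7 / 21.0 = 2.79524
Then apply Darcy's law:
k = Q / (A * i)
k = 13.8893 / (63.5 * 2.79524)
k = 13.8893 / 177.498
k = 0.078251 cm/s


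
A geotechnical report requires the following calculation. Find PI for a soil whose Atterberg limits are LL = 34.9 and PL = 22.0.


Result: 12.9

Derivation:
Using PI = LL - PL
PI = 34.9 - 22.0
PI = 12.9


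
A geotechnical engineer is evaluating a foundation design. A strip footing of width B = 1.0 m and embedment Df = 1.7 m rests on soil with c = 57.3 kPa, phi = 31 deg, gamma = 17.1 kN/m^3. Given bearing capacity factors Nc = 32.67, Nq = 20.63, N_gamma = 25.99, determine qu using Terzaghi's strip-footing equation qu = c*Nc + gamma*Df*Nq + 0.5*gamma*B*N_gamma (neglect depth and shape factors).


Compute qu = c*Nc + gamma*Df*Nq + 0.5*gamma*B*N_gamma
Term 1: 57.3 * 32.67 = 1871.991
Term 2: 17.1 * 1.7 * 20.63 = 599.7141
Term 3: 0.5 * 17.1 * 1.0 * 25.99 = 222.2145
qu = 1871.991 + 599.7141 + 222.2145
qu = 2693.92 kPa


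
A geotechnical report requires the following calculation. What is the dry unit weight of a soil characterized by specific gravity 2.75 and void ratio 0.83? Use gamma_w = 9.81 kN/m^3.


Using gamma_d = Gs * gamma_w / (1 + e)
gamma_d = 2.75 * 9.81 / (1 + 0.83)
gamma_d = 2.75 * 9.81 / 1.83
gamma_d = 14.742 kN/m^3


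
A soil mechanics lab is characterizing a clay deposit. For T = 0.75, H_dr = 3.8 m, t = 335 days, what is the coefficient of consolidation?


Result: 0.03233 m^2/day

Derivation:
Using cv = T * H_dr^2 / t
H_dr^2 = 3.8^2 = 14.44
cv = 0.75 * 14.44 / 335
cv = 0.03233 m^2/day


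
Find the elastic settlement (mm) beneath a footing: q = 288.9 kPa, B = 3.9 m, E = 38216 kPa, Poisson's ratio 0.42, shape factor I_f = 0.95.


Using Se = q * B * (1 - nu^2) * I_f / E
1 - nu^2 = 1 - 0.42^2 = 0.8236
Se = 288.9 * 3.9 * 0.8236 * 0.95 / 38216
Se = 0.023068 m
Convert to mm: Se = 0.023068 * 1000 = 23.068 mm


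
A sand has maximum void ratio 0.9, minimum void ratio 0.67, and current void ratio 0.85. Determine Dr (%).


Using Dr = (e_max - e) / (e_max - e_min) * 100
e_max - e = 0.9 - 0.85 = 0.05
e_max - e_min = 0.9 - 0.67 = 0.23
Dr = 0.05 / 0.23 * 100
Dr = 21.74 %


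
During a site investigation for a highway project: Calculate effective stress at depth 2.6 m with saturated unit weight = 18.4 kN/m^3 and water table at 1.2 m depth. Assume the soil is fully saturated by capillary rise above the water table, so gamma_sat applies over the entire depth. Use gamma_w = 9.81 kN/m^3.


Total stress = gamma_sat * depth
sigma = 18.4 * 2.6 = 47.84 kPa
Pore water pressure u = gamma_w * (depth - d_wt)
u = 9.81 * (2.6 - 1.2) = 13.734 kPa
Effective stress = sigma - u
sigma' = 47.84 - 13.734 = 34.11 kPa


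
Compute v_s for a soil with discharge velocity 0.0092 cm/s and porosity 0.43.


Result: 0.0214 cm/s

Derivation:
Using v_s = v_d / n
v_s = 0.0092 / 0.43
v_s = 0.0214 cm/s


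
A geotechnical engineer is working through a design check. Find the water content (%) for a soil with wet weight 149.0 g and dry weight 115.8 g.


Using w = (m_wet - m_dry) / m_dry * 100
m_wet - m_dry = 149.0 - 115.8 = 33.2 g
w = 33.2 / 115.8 * 100
w = 28.67 %


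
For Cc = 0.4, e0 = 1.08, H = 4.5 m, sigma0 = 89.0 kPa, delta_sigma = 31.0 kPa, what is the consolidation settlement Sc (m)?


Result: 0.1123 m

Derivation:
Using Sc = Cc * H / (1 + e0) * log10((sigma0 + delta_sigma) / sigma0)
Stress ratio = (89.0 + 31.0) / 89.0 = 1.34831
log10(1.34831) = 0.129791
Cc * H / (1 + e0) = 0.4 * 4.5 / (1 + 1.08) = 0.865385
Sc = 0.865385 * 0.129791
Sc = 0.1123 m


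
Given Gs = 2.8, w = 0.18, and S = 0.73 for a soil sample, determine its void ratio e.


Using the relation e = Gs * w / S
e = 2.8 * 0.18 / 0.73
e = 0.6904


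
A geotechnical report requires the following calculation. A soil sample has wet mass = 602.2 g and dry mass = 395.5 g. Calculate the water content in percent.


Result: 52.26 %

Derivation:
Using w = (m_wet - m_dry) / m_dry * 100
m_wet - m_dry = 602.2 - 395.5 = 206.7 g
w = 206.7 / 395.5 * 100
w = 52.26 %


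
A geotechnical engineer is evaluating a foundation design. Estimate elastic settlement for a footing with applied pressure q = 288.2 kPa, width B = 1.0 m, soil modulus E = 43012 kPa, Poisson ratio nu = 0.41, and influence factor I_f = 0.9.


Result: 5.017 mm

Derivation:
Using Se = q * B * (1 - nu^2) * I_f / E
1 - nu^2 = 1 - 0.41^2 = 0.8319
Se = 288.2 * 1.0 * 0.8319 * 0.9 / 43012
Se = 0.005017 m
Convert to mm: Se = 0.005017 * 1000 = 5.017 mm


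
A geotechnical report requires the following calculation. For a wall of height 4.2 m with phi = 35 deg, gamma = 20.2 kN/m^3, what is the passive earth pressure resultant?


Compute passive earth pressure coefficient:
Kp = tan^2(45 + phi/2) = tan^2(62.5) = 3.690172
Compute passive force:
Pp = 0.5 * Kp * gamma * H^2
Pp = 0.5 * 3.690172 * 20.2 * 4.2^2
Pp = 657.46 kN/m


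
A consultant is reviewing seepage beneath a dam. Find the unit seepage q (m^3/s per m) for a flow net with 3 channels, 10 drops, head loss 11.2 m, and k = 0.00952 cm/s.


Convert k to m/s for unit consistency with H:
k = 0.00952 cm/s = 0.00952 / 100 m/s = 9.52e-05 m/s
Using q = k * H * Nf / Nd
Nf / Nd = 3 / 10 = 0.3
q = 9.52e-05 * 11.2 * 0.3
q = 0.0003199 m^3/s per m


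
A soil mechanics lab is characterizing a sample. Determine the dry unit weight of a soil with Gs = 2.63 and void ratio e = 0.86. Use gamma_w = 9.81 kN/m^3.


Using gamma_d = Gs * gamma_w / (1 + e)
gamma_d = 2.63 * 9.81 / (1 + 0.86)
gamma_d = 2.63 * 9.81 / 1.86
gamma_d = 13.871 kN/m^3


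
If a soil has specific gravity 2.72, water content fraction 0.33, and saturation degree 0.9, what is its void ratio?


Using the relation e = Gs * w / S
e = 2.72 * 0.33 / 0.9
e = 0.9973


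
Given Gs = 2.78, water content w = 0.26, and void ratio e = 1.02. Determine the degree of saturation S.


Result: 0.7086

Derivation:
Using S = Gs * w / e
S = 2.78 * 0.26 / 1.02
S = 0.7086


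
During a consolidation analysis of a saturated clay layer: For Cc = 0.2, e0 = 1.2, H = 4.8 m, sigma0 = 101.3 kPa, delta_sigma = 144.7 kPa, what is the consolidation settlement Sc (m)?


Using Sc = Cc * H / (1 + e0) * log10((sigma0 + delta_sigma) / sigma0)
Stress ratio = (101.3 + 144.7) / 101.3 = 2.42843
log10(2.42843) = 0.385326
Cc * H / (1 + e0) = 0.2 * 4.8 / (1 + 1.2) = 0.436364
Sc = 0.436364 * 0.385326
Sc = 0.1681 m


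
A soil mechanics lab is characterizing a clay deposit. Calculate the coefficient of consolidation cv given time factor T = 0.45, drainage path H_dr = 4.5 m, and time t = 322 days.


Result: 0.0283 m^2/day

Derivation:
Using cv = T * H_dr^2 / t
H_dr^2 = 4.5^2 = 20.25
cv = 0.45 * 20.25 / 322
cv = 0.0283 m^2/day


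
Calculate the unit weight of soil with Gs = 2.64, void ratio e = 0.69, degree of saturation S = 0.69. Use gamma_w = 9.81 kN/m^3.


Result: 18.088 kN/m^3

Derivation:
Using gamma = gamma_w * (Gs + S*e) / (1 + e)
Numerator: Gs + S*e = 2.64 + 0.69*0.69 = 3.1161
Denominator: 1 + e = 1 + 0.69 = 1.69
gamma = 9.81 * 3.1161 / 1.69
gamma = 18.088 kN/m^3


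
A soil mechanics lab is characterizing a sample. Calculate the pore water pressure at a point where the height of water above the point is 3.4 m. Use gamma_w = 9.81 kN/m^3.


Using u = gamma_w * h_w
u = 9.81 * 3.4
u = 33.35 kPa


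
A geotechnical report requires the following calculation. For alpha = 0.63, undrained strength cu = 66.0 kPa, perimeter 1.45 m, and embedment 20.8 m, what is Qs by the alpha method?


Result: 1254.05 kN

Derivation:
Using Qs = alpha * cu * perimeter * L
Qs = 0.63 * 66.0 * 1.45 * 20.8
Qs = 1254.05 kN


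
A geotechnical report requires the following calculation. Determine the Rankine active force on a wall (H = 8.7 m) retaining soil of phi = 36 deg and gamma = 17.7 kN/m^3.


Compute active earth pressure coefficient:
Ka = tan^2(45 - phi/2) = tan^2(27.0) = 0.259616
Compute active force:
Pa = 0.5 * Ka * gamma * H^2
Pa = 0.5 * 0.259616 * 17.7 * 8.7^2
Pa = 173.91 kN/m


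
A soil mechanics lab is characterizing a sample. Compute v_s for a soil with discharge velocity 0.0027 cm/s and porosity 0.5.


Using v_s = v_d / n
v_s = 0.0027 / 0.5
v_s = 0.0054 cm/s


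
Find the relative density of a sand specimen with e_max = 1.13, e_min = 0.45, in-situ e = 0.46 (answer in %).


Using Dr = (e_max - e) / (e_max - e_min) * 100
e_max - e = 1.13 - 0.46 = 0.67
e_max - e_min = 1.13 - 0.45 = 0.68
Dr = 0.67 / 0.68 * 100
Dr = 98.53 %


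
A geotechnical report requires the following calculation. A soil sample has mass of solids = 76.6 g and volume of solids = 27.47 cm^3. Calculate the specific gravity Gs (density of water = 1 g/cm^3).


Result: 2.788

Derivation:
Using Gs = m_s / (V_s * rho_w)
Since rho_w = 1 g/cm^3:
Gs = 76.6 / 27.47
Gs = 2.788
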